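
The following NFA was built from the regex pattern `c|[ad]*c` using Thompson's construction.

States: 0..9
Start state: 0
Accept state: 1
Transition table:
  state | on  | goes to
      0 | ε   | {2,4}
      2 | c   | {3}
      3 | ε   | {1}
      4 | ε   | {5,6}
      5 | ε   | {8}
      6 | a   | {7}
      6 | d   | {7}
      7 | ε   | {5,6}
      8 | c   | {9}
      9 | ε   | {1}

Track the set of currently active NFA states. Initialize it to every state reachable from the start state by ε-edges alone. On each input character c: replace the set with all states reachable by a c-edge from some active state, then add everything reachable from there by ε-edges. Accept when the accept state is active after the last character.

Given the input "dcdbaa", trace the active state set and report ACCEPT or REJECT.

initial (ε-close {0}): {0,2,4,5,6,8}
'd' @ 1: {5,6,7,8}
'c' @ 2: {1,9}  ✓accept
'd' @ 3: {}  — dead — no transitions
rest 'baa' ignored (set empty)
final: {}; accept 1 not in set

Answer: REJECT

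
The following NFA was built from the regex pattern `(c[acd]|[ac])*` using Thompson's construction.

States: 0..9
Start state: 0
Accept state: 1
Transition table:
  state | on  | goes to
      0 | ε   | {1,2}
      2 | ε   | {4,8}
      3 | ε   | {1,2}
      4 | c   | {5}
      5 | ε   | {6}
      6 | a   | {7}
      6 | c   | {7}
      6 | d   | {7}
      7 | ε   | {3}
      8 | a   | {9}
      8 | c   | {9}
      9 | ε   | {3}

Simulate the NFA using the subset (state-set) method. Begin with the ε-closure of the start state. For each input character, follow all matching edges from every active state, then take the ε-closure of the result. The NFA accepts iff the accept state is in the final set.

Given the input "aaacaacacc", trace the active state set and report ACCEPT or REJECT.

S₀ = ε-closure({0}) = {0,1,2,4,8}
'a' @ 1: {1,2,3,4,8,9}  [accepting]
'a' @ 2: {1,2,3,4,8,9}  [accepting]
'a' @ 3: {1,2,3,4,8,9}  [accepting]
'c' @ 4: {1,2,3,4,5,6,8,9}  [accepting]
'a' @ 5: {1,2,3,4,7,8,9}  [accepting]
'a' @ 6: {1,2,3,4,8,9}  [accepting]
'c' @ 7: {1,2,3,4,5,6,8,9}  [accepting]
'a' @ 8: {1,2,3,4,7,8,9}  [accepting]
'c' @ 9: {1,2,3,4,5,6,8,9}  [accepting]
'c' @ 10: {1,2,3,4,5,6,7,8,9}  [accepting]
after full input: {1,2,3,4,5,6,7,8,9}  (accept=1 in)

Answer: ACCEPT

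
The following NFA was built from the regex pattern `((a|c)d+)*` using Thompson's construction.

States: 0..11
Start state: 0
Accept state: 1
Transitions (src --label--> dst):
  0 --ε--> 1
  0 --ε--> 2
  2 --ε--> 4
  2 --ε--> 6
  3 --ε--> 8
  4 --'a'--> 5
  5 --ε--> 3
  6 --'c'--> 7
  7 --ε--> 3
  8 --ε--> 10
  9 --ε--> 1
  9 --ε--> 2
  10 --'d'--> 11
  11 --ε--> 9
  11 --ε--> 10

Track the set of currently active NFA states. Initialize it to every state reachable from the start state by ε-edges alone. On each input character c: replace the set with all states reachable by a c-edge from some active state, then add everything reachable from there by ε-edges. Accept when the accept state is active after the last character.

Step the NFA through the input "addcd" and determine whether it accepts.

Answer: ACCEPT

Trace:
start: ε-closure({0}) = {0,1,2,4,6}
'a' @ 1: {3,5,8,10}
'd' @ 2: {1,2,4,6,9,10,11}  [accepting]
'd' @ 3: {1,2,4,6,9,10,11}  [accepting]
'c' @ 4: {3,7,8,10}
'd' @ 5: {1,2,4,6,9,10,11}  [accepting]
end set {1,2,4,6,9,10,11} — state 1 in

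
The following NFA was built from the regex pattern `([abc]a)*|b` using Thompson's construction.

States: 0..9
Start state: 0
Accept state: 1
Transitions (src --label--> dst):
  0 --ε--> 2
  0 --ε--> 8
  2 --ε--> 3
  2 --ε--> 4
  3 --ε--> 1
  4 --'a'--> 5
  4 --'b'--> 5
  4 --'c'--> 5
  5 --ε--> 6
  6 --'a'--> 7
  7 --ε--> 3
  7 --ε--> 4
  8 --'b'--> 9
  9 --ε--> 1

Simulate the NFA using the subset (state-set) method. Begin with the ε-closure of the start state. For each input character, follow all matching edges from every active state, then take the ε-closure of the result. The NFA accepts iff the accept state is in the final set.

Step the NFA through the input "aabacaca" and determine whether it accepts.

S₀ = ε-closure({0}) = {0,1,2,3,4,8}
'a' @ 1: {5,6}
'a' @ 2: {1,3,4,7}  [accepting]
'b' @ 3: {5,6}
'a' @ 4: {1,3,4,7}  [accepting]
'c' @ 5: {5,6}
'a' @ 6: {1,3,4,7}  [accepting]
'c' @ 7: {5,6}
'a' @ 8: {1,3,4,7}  [accepting]
final: {1,3,4,7}; accept 1 in set

Answer: ACCEPT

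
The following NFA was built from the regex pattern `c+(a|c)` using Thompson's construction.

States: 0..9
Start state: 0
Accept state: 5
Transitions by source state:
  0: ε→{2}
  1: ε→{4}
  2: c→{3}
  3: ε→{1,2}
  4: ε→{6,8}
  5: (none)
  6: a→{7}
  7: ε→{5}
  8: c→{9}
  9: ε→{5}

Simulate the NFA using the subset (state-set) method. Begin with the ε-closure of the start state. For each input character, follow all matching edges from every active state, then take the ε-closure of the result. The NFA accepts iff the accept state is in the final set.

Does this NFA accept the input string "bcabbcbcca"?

Answer: REJECT

Derivation:
start: ε-closure({0}) = {0,2}
'b' @ 1: {}  — no active states
rest 'cabbcbcca' ignored (set empty)
final: {}; accept 5 not in set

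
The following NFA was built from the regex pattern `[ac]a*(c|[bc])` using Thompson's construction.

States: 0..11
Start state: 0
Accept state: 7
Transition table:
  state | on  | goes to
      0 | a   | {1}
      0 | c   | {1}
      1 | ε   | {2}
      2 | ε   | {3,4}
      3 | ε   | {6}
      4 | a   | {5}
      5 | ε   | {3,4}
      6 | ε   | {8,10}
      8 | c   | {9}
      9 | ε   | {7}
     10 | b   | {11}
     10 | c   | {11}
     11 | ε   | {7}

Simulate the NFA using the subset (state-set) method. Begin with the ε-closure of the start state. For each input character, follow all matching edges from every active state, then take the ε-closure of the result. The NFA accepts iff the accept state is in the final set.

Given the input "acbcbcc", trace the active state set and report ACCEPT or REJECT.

start: ε-closure({0}) = {0}
'a' @ 1: {1,2,3,4,6,8,10}
'c' @ 2: {7,9,11}  (accept∈set)
'b' @ 3: {}  — state set empty
rest 'cbcc' ignored (set empty)
end set {} — state 7 not in

Answer: REJECT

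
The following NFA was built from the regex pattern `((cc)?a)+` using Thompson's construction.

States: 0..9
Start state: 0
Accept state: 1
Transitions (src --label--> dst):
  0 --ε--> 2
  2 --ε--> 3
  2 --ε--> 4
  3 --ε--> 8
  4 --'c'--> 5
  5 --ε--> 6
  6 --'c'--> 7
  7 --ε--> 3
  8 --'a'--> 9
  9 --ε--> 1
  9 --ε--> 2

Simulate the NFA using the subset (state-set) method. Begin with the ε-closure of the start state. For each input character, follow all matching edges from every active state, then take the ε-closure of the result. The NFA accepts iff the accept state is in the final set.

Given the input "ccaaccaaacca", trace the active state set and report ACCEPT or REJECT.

Answer: ACCEPT

Trace:
S₀ = ε-closure({0}) = {0,2,3,4,8}
'c' @ 1: {5,6}
'c' @ 2: {3,7,8}
'a' @ 3: {1,2,3,4,8,9}  (accept∈set)
'a' @ 4: {1,2,3,4,8,9}  (accept∈set)
'c' @ 5: {5,6}
'c' @ 6: {3,7,8}
'a' @ 7: {1,2,3,4,8,9}  (accept∈set)
'a' @ 8: {1,2,3,4,8,9}  (accept∈set)
'a' @ 9: {1,2,3,4,8,9}  (accept∈set)
'c' @ 10: {5,6}
'c' @ 11: {3,7,8}
'a' @ 12: {1,2,3,4,8,9}  (accept∈set)
final: {1,2,3,4,8,9}; accept 1 in set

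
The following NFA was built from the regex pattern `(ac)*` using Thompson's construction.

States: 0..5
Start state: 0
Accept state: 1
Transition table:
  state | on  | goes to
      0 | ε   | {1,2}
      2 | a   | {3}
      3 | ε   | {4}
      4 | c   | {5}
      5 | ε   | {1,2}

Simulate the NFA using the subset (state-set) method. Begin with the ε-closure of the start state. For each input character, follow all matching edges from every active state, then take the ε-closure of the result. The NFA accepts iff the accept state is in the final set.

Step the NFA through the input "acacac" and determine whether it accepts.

S₀ = ε-closure({0}) = {0,1,2}
'a' @ 1: {3,4}
'c' @ 2: {1,2,5}  ✓accept
'a' @ 3: {3,4}
'c' @ 4: {1,2,5}  ✓accept
'a' @ 5: {3,4}
'c' @ 6: {1,2,5}  ✓accept
after full input: {1,2,5}  (accept=1 in)

Answer: ACCEPT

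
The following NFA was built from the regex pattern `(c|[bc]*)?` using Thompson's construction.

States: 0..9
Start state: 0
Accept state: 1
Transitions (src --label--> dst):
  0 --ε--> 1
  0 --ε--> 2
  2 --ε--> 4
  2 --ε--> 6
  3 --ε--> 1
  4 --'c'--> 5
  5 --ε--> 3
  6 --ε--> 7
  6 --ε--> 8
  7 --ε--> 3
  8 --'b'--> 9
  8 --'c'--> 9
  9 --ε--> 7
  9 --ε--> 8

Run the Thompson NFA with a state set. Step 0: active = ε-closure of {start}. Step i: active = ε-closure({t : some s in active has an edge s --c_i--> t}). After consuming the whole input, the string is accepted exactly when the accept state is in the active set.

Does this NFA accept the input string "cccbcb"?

start: ε-closure({0}) = {0,1,2,3,4,6,7,8}
'c' @ 1: {1,3,5,7,8,9}  (accept∈set)
'c' @ 2: {1,3,7,8,9}  (accept∈set)
'c' @ 3: {1,3,7,8,9}  (accept∈set)
'b' @ 4: {1,3,7,8,9}  (accept∈set)
'c' @ 5: {1,3,7,8,9}  (accept∈set)
'b' @ 6: {1,3,7,8,9}  (accept∈set)
end set {1,3,7,8,9} — state 1 in

Answer: ACCEPT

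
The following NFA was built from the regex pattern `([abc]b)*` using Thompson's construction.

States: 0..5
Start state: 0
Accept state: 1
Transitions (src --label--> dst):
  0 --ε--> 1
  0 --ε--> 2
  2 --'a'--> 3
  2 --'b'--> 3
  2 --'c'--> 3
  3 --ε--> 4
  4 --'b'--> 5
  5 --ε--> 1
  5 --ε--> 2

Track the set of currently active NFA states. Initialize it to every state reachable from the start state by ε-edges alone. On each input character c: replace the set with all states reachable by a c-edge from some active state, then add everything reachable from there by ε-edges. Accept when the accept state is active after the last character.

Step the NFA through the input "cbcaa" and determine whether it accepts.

start: ε-closure({0}) = {0,1,2}
'c' @ 1: {3,4}
'b' @ 2: {1,2,5}  ✓accept
'c' @ 3: {3,4}
'a' @ 4: {}  — state set empty
rest 'a' ignored (set empty)
after full input: {}  (accept=1 not in)

Answer: REJECT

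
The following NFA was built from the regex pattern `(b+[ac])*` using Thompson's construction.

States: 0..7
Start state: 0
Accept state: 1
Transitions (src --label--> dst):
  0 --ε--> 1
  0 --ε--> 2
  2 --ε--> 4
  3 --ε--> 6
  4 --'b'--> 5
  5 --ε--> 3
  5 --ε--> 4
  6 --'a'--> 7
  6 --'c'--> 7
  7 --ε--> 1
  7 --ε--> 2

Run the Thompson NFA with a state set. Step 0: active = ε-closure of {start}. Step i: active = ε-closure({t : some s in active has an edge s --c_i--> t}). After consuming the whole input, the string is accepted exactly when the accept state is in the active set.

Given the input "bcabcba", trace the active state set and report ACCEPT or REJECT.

Answer: REJECT

Trace:
S₀ = ε-closure({0}) = {0,1,2,4}
'b' @ 1: {3,4,5,6}
'c' @ 2: {1,2,4,7}  (accept∈set)
'a' @ 3: {}  — state set empty
rest 'bcba' ignored (set empty)
final: {}; accept 1 not in set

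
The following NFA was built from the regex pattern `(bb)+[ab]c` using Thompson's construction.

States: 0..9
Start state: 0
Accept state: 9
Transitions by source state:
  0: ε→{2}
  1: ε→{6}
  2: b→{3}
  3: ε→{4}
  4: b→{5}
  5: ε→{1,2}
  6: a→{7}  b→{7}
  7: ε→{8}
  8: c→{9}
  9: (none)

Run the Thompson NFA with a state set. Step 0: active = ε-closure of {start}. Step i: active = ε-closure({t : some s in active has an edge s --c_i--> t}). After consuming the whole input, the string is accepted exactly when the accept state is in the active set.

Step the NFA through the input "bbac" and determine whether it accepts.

Answer: ACCEPT

Steps:
start: ε-closure({0}) = {0,2}
'b' @ 1: {3,4}
'b' @ 2: {1,2,5,6}
'a' @ 3: {7,8}
'c' @ 4: {9}  [accepting]
end set {9} — state 9 in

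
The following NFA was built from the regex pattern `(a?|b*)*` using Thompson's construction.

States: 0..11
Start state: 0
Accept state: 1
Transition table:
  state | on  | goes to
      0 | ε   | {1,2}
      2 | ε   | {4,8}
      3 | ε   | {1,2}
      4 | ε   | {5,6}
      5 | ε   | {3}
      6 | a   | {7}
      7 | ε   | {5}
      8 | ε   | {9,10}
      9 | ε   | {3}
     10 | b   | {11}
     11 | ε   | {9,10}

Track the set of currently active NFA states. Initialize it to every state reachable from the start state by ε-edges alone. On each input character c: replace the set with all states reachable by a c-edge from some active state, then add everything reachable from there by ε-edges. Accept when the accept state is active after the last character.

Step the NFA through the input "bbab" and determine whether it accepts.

Answer: ACCEPT

Trace:
initial (ε-close {0}): {0,1,2,3,4,5,6,8,9,10}
'b' @ 1: {1,2,3,4,5,6,8,9,10,11}  (accept∈set)
'b' @ 2: {1,2,3,4,5,6,8,9,10,11}  (accept∈set)
'a' @ 3: {1,2,3,4,5,6,7,8,9,10}  (accept∈set)
'b' @ 4: {1,2,3,4,5,6,8,9,10,11}  (accept∈set)
final: {1,2,3,4,5,6,8,9,10,11}; accept 1 in set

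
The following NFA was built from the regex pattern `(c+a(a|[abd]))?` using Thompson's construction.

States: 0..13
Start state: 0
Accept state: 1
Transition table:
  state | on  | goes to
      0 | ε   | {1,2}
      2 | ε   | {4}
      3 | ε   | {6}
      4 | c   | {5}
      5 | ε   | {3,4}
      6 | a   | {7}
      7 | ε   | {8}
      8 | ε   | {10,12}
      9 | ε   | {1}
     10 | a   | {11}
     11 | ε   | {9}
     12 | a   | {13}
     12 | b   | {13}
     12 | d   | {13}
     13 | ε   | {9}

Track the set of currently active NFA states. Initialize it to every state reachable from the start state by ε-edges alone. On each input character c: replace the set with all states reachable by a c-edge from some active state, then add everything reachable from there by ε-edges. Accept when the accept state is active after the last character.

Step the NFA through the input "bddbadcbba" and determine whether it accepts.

Answer: REJECT

Derivation:
initial (ε-close {0}): {0,1,2,4}
'b' @ 1: {}  — no active states
rest 'ddbadcbba' ignored (set empty)
final: {}; accept 1 not in set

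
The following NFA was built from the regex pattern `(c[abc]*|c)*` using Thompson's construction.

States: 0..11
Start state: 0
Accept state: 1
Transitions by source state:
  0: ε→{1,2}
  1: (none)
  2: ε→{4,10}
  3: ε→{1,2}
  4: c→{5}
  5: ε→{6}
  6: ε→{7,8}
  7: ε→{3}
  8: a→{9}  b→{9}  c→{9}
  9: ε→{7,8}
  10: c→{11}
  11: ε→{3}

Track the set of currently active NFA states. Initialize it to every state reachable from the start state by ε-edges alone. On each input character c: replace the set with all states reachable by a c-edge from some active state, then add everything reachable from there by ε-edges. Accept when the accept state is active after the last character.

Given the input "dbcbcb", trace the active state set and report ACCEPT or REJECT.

start: ε-closure({0}) = {0,1,2,4,10}
'd' @ 1: {}  — state set empty
rest 'bcbcb' ignored (set empty)
after full input: {}  (accept=1 not in)

Answer: REJECT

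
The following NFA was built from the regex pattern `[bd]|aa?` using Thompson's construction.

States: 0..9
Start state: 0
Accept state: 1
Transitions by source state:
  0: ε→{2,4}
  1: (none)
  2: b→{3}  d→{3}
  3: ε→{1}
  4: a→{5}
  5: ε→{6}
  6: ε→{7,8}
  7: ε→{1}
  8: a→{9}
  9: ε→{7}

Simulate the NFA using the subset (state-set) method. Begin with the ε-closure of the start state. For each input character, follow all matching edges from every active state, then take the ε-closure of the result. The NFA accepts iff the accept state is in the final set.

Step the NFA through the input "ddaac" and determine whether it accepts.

Answer: REJECT

Steps:
S₀ = ε-closure({0}) = {0,2,4}
'd' @ 1: {1,3}  (accept∈set)
'd' @ 2: {}  — no active states
rest 'aac' ignored (set empty)
after full input: {}  (accept=1 not in)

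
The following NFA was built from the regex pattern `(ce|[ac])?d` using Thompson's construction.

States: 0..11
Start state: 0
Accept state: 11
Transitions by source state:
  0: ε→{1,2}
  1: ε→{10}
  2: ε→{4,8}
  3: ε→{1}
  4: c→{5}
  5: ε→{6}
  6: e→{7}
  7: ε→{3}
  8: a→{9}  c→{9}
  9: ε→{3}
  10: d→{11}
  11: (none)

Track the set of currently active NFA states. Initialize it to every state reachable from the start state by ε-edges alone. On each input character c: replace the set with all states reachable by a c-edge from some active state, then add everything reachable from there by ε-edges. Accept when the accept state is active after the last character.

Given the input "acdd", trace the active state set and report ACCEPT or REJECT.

S₀ = ε-closure({0}) = {0,1,2,4,8,10}
'a' @ 1: {1,3,9,10}
'c' @ 2: {}  — no active states
rest 'dd' ignored (set empty)
after full input: {}  (accept=11 not in)

Answer: REJECT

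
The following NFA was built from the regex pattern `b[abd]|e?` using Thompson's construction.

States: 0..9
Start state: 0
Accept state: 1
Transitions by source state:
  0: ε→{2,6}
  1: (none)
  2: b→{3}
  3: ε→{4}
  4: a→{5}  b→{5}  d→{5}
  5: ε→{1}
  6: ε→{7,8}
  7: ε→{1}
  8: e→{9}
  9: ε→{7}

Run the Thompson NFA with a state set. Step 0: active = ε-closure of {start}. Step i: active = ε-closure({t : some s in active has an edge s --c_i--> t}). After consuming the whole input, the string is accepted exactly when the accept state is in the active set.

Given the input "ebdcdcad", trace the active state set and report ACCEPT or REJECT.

initial (ε-close {0}): {0,1,2,6,7,8}
'e' @ 1: {1,7,9}  ✓accept
'b' @ 2: {}  — state set empty
rest 'dcdcad' ignored (set empty)
final: {}; accept 1 not in set

Answer: REJECT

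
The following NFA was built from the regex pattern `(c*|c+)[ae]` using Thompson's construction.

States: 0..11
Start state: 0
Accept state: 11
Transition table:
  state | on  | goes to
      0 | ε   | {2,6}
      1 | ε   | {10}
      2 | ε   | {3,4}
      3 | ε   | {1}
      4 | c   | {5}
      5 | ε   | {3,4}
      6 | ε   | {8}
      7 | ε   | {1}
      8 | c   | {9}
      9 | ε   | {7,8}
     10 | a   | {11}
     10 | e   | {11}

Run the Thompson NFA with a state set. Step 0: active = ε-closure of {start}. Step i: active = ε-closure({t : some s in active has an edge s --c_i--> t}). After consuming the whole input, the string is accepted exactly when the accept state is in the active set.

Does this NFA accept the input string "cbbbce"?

start: ε-closure({0}) = {0,1,2,3,4,6,8,10}
'c' @ 1: {1,3,4,5,7,8,9,10}
'b' @ 2: {}  — dead — no transitions
rest 'bbce' ignored (set empty)
end set {} — state 11 not in

Answer: REJECT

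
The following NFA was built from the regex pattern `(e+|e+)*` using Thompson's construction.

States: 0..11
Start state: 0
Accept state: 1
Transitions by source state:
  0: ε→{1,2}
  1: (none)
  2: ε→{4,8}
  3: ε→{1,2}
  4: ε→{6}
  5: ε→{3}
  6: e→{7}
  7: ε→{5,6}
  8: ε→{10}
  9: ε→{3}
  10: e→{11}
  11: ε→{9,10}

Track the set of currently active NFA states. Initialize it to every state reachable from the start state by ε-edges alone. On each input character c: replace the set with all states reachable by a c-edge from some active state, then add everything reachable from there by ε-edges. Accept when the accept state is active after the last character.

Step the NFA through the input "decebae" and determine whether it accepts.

start: ε-closure({0}) = {0,1,2,4,6,8,10}
'd' @ 1: {}  — no active states
rest 'ecebae' ignored (set empty)
after full input: {}  (accept=1 not in)

Answer: REJECT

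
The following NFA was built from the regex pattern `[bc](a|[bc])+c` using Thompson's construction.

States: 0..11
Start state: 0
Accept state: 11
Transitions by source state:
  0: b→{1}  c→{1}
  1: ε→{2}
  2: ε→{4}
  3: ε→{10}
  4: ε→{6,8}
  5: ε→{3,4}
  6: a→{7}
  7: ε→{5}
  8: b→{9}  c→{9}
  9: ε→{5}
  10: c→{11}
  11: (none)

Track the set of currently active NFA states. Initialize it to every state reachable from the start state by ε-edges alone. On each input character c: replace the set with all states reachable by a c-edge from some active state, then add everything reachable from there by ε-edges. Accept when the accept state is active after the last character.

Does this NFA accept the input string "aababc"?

Answer: REJECT

Trace:
S₀ = ε-closure({0}) = {0}
'a' @ 1: {}  — no active states
rest 'ababc' ignored (set empty)
end set {} — state 11 not in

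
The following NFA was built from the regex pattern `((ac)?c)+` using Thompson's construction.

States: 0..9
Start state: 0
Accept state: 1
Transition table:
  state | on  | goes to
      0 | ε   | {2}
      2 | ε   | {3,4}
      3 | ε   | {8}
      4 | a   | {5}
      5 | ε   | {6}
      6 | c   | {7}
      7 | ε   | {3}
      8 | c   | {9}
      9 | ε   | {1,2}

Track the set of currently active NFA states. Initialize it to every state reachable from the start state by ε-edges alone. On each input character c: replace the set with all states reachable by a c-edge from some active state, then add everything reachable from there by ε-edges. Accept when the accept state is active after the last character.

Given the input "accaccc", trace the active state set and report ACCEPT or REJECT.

start: ε-closure({0}) = {0,2,3,4,8}
'a' @ 1: {5,6}
'c' @ 2: {3,7,8}
'c' @ 3: {1,2,3,4,8,9}  [accepting]
'a' @ 4: {5,6}
'c' @ 5: {3,7,8}
'c' @ 6: {1,2,3,4,8,9}  [accepting]
'c' @ 7: {1,2,3,4,8,9}  [accepting]
after full input: {1,2,3,4,8,9}  (accept=1 in)

Answer: ACCEPT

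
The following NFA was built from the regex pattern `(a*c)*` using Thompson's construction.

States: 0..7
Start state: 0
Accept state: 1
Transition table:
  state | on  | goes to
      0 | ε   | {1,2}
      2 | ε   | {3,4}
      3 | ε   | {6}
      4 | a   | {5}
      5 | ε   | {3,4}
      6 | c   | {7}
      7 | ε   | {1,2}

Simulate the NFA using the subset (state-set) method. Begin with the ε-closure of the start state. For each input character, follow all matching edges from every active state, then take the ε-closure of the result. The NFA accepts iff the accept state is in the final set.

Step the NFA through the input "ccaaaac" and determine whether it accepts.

Answer: ACCEPT

Steps:
S₀ = ε-closure({0}) = {0,1,2,3,4,6}
'c' @ 1: {1,2,3,4,6,7}  [accepting]
'c' @ 2: {1,2,3,4,6,7}  [accepting]
'a' @ 3: {3,4,5,6}
'a' @ 4: {3,4,5,6}
'a' @ 5: {3,4,5,6}
'a' @ 6: {3,4,5,6}
'c' @ 7: {1,2,3,4,6,7}  [accepting]
final: {1,2,3,4,6,7}; accept 1 in set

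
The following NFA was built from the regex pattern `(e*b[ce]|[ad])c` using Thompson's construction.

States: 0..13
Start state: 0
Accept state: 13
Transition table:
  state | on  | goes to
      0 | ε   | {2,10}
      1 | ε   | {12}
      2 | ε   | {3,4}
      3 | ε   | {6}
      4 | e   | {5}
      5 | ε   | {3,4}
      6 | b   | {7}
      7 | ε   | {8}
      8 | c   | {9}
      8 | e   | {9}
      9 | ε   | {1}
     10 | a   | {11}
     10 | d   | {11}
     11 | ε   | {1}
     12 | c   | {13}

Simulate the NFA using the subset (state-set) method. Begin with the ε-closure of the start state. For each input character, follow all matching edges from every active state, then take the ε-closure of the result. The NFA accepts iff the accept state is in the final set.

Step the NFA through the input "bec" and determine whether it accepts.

Answer: ACCEPT

Derivation:
start: ε-closure({0}) = {0,2,3,4,6,10}
'b' @ 1: {7,8}
'e' @ 2: {1,9,12}
'c' @ 3: {13}  [accepting]
final: {13}; accept 13 in set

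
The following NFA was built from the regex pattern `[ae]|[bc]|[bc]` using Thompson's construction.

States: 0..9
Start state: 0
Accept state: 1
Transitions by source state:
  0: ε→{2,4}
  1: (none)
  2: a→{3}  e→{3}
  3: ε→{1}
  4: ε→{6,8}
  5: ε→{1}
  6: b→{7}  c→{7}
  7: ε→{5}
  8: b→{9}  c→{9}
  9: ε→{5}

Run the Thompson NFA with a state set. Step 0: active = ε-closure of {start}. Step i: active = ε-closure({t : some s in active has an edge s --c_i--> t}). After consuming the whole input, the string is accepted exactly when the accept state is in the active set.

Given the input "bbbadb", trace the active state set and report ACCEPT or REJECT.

Answer: REJECT

Derivation:
start: ε-closure({0}) = {0,2,4,6,8}
'b' @ 1: {1,5,7,9}  [accepting]
'b' @ 2: {}  — no active states
rest 'badb' ignored (set empty)
final: {}; accept 1 not in set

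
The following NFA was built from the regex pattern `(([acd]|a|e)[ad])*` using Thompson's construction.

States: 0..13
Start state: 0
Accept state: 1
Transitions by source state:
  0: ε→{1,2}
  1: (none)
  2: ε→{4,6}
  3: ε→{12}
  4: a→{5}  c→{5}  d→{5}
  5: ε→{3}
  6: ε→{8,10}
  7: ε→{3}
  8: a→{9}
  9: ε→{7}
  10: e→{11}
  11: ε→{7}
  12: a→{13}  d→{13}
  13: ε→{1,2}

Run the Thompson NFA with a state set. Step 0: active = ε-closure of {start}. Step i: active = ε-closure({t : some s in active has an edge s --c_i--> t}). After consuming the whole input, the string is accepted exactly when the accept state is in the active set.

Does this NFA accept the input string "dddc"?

Answer: REJECT

Derivation:
start: ε-closure({0}) = {0,1,2,4,6,8,10}
'd' @ 1: {3,5,12}
'd' @ 2: {1,2,4,6,8,10,13}  (accept∈set)
'd' @ 3: {3,5,12}
'c' @ 4: {}  — dead — no transitions
final: {}; accept 1 not in set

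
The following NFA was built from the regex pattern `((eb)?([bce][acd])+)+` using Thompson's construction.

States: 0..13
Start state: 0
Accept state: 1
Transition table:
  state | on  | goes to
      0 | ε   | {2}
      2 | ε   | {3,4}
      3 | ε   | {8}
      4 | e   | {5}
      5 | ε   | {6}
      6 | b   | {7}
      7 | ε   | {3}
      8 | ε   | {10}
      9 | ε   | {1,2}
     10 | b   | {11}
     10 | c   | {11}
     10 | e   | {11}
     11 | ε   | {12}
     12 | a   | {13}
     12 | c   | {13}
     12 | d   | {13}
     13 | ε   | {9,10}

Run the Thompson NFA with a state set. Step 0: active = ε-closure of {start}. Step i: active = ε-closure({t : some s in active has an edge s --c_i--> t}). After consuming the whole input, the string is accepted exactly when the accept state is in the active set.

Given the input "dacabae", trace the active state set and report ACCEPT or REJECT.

start: ε-closure({0}) = {0,2,3,4,8,10}
'd' @ 1: {}  — dead — no transitions
rest 'acabae' ignored (set empty)
final: {}; accept 1 not in set

Answer: REJECT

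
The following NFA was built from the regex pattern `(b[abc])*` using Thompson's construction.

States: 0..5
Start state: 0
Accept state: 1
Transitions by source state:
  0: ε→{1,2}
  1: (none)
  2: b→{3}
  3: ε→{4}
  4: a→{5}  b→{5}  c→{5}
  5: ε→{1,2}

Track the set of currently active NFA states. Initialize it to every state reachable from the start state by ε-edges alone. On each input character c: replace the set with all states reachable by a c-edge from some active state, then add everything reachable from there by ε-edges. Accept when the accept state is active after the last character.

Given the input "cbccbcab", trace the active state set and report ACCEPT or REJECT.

S₀ = ε-closure({0}) = {0,1,2}
'c' @ 1: {}  — no active states
rest 'bccbcab' ignored (set empty)
final: {}; accept 1 not in set

Answer: REJECT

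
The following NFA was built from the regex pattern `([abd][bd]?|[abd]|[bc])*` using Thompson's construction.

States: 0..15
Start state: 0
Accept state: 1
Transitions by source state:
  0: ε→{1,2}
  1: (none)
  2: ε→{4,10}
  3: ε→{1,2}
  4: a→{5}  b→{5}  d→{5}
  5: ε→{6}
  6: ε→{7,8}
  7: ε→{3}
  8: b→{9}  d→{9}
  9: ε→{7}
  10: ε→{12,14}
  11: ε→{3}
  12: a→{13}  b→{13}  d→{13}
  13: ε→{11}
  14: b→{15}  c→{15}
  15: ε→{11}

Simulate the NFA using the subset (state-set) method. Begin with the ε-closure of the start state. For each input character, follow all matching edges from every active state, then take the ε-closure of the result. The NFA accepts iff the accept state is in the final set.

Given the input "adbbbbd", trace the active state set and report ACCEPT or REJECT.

Answer: ACCEPT

Derivation:
start: ε-closure({0}) = {0,1,2,4,10,12,14}
'a' @ 1: {1,2,3,4,5,6,7,8,10,11,12,13,14}  [accepting]
'd' @ 2: {1,2,3,4,5,6,7,8,9,10,11,12,13,14}  [accepting]
'b' @ 3: {1,2,3,4,5,6,7,8,9,10,11,12,13,14,15}  [accepting]
'b' @ 4: {1,2,3,4,5,6,7,8,9,10,11,12,13,14,15}  [accepting]
'b' @ 5: {1,2,3,4,5,6,7,8,9,10,11,12,13,14,15}  [accepting]
'b' @ 6: {1,2,3,4,5,6,7,8,9,10,11,12,13,14,15}  [accepting]
'd' @ 7: {1,2,3,4,5,6,7,8,9,10,11,12,13,14}  [accepting]
after full input: {1,2,3,4,5,6,7,8,9,10,11,12,13,14}  (accept=1 in)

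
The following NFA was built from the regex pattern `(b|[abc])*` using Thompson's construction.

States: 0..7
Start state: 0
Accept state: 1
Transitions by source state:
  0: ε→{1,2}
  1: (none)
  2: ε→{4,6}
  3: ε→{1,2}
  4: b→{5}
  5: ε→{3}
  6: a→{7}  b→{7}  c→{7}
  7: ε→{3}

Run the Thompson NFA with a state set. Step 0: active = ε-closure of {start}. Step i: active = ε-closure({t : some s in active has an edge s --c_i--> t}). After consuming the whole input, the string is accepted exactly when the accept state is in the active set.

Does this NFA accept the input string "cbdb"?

start: ε-closure({0}) = {0,1,2,4,6}
'c' @ 1: {1,2,3,4,6,7}  [accepting]
'b' @ 2: {1,2,3,4,5,6,7}  [accepting]
'd' @ 3: {}  — dead — no transitions
rest 'b' ignored (set empty)
after full input: {}  (accept=1 not in)

Answer: REJECT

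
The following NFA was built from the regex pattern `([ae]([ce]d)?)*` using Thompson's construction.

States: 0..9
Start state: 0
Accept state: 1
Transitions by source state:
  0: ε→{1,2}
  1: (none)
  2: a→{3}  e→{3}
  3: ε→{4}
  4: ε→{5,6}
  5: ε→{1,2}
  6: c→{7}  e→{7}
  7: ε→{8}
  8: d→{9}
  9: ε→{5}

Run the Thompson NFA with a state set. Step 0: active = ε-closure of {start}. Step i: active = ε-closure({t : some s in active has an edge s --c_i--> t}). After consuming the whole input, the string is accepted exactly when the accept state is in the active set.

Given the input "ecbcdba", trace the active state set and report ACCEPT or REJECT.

Answer: REJECT

Steps:
initial (ε-close {0}): {0,1,2}
'e' @ 1: {1,2,3,4,5,6}  [accepting]
'c' @ 2: {7,8}
'b' @ 3: {}  — no active states
rest 'cdba' ignored (set empty)
final: {}; accept 1 not in set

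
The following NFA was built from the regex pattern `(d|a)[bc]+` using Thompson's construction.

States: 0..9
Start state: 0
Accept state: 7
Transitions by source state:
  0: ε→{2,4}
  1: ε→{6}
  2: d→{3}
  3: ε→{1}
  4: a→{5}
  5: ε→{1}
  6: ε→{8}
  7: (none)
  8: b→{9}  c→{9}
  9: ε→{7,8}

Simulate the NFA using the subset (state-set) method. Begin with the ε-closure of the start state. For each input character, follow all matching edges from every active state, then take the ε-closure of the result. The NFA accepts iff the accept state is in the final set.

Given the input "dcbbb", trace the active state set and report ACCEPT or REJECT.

Answer: ACCEPT

Derivation:
initial (ε-close {0}): {0,2,4}
'd' @ 1: {1,3,6,8}
'c' @ 2: {7,8,9}  [accepting]
'b' @ 3: {7,8,9}  [accepting]
'b' @ 4: {7,8,9}  [accepting]
'b' @ 5: {7,8,9}  [accepting]
final: {7,8,9}; accept 7 in set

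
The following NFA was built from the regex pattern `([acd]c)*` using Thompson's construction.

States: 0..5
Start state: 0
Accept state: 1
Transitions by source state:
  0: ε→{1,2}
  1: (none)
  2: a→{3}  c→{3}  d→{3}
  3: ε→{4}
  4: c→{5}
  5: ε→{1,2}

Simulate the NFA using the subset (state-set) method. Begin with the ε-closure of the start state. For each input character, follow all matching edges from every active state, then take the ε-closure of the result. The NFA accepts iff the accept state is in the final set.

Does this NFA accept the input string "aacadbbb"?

S₀ = ε-closure({0}) = {0,1,2}
'a' @ 1: {3,4}
'a' @ 2: {}  — no active states
rest 'cadbbb' ignored (set empty)
after full input: {}  (accept=1 not in)

Answer: REJECT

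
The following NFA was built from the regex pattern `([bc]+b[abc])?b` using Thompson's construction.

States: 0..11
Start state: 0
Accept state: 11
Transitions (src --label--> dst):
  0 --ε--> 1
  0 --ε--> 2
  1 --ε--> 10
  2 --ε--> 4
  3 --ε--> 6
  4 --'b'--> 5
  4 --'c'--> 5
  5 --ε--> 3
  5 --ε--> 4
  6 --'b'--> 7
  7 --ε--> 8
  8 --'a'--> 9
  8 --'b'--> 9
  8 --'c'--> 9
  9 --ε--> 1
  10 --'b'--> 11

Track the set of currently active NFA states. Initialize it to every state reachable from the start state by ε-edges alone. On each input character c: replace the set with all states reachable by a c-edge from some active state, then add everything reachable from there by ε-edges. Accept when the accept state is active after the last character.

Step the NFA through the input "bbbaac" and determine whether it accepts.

Answer: REJECT

Derivation:
start: ε-closure({0}) = {0,1,2,4,10}
'b' @ 1: {3,4,5,6,11}  [accepting]
'b' @ 2: {3,4,5,6,7,8}
'b' @ 3: {1,3,4,5,6,7,8,9,10}
'a' @ 4: {1,9,10}
'a' @ 5: {}  — dead — no transitions
rest 'c' ignored (set empty)
after full input: {}  (accept=11 not in)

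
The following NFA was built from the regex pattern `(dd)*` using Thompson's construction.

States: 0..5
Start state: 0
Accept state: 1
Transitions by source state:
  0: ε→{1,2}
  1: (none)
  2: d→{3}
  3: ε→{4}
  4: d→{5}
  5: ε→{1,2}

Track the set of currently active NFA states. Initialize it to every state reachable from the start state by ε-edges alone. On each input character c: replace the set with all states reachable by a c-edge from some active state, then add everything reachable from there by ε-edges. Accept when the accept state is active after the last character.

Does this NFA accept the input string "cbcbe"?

Answer: REJECT

Steps:
S₀ = ε-closure({0}) = {0,1,2}
'c' @ 1: {}  — dead — no transitions
rest 'bcbe' ignored (set empty)
final: {}; accept 1 not in set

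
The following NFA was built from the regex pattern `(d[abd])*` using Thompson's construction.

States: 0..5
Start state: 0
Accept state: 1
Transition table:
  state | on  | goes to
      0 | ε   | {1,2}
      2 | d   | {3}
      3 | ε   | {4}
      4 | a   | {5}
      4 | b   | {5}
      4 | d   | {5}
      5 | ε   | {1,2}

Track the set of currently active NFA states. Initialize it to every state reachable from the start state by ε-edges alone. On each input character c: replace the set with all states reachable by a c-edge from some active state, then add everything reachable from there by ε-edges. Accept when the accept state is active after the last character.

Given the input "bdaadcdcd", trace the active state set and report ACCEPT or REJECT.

S₀ = ε-closure({0}) = {0,1,2}
'b' @ 1: {}  — no active states
rest 'daadcdcd' ignored (set empty)
final: {}; accept 1 not in set

Answer: REJECT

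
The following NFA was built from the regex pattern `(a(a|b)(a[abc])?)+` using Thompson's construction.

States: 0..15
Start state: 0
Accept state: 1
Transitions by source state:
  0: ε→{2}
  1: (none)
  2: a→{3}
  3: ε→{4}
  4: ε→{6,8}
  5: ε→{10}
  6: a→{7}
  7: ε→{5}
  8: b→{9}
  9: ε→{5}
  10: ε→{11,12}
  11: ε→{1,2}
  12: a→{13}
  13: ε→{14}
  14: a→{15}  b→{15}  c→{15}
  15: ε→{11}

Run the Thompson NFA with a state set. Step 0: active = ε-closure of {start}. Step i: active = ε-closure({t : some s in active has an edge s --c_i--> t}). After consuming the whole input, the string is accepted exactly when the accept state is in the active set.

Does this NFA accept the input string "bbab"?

Answer: REJECT

Steps:
start: ε-closure({0}) = {0,2}
'b' @ 1: {}  — dead — no transitions
rest 'bab' ignored (set empty)
end set {} — state 1 not in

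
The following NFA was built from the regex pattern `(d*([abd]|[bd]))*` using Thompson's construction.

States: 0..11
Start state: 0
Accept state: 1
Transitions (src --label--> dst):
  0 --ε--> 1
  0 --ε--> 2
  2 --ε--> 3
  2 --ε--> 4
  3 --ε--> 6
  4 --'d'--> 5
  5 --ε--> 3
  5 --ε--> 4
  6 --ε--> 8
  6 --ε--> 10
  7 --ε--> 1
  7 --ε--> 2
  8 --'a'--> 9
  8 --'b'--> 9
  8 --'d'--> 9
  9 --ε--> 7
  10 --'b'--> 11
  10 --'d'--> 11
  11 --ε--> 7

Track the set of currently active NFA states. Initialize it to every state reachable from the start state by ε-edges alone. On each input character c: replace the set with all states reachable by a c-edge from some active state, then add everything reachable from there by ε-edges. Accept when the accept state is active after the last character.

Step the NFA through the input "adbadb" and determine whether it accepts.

initial (ε-close {0}): {0,1,2,3,4,6,8,10}
'a' @ 1: {1,2,3,4,6,7,8,9,10}  ✓accept
'd' @ 2: {1,2,3,4,5,6,7,8,9,10,11}  ✓accept
'b' @ 3: {1,2,3,4,6,7,8,9,10,11}  ✓accept
'a' @ 4: {1,2,3,4,6,7,8,9,10}  ✓accept
'd' @ 5: {1,2,3,4,5,6,7,8,9,10,11}  ✓accept
'b' @ 6: {1,2,3,4,6,7,8,9,10,11}  ✓accept
final: {1,2,3,4,6,7,8,9,10,11}; accept 1 in set

Answer: ACCEPT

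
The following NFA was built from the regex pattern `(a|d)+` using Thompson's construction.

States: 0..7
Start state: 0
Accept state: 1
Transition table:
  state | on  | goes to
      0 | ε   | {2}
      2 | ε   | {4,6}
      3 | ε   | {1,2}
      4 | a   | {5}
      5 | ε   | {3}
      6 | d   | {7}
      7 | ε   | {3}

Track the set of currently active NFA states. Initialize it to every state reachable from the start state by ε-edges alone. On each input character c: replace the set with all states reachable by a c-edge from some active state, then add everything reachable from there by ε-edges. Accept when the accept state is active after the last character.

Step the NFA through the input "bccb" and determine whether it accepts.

Answer: REJECT

Trace:
S₀ = ε-closure({0}) = {0,2,4,6}
'b' @ 1: {}  — no active states
rest 'ccb' ignored (set empty)
end set {} — state 1 not in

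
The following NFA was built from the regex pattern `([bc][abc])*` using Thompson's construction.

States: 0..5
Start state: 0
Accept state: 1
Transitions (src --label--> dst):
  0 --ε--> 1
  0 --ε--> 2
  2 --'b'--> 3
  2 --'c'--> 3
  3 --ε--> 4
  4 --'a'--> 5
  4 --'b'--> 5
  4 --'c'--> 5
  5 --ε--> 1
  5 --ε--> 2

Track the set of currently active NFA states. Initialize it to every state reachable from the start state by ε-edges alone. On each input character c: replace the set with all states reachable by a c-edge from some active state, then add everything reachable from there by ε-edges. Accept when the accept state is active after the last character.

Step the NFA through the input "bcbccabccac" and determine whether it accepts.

Answer: REJECT

Trace:
start: ε-closure({0}) = {0,1,2}
'b' @ 1: {3,4}
'c' @ 2: {1,2,5}  (accept∈set)
'b' @ 3: {3,4}
'c' @ 4: {1,2,5}  (accept∈set)
'c' @ 5: {3,4}
'a' @ 6: {1,2,5}  (accept∈set)
'b' @ 7: {3,4}
'c' @ 8: {1,2,5}  (accept∈set)
'c' @ 9: {3,4}
'a' @ 10: {1,2,5}  (accept∈set)
'c' @ 11: {3,4}
final: {3,4}; accept 1 not in set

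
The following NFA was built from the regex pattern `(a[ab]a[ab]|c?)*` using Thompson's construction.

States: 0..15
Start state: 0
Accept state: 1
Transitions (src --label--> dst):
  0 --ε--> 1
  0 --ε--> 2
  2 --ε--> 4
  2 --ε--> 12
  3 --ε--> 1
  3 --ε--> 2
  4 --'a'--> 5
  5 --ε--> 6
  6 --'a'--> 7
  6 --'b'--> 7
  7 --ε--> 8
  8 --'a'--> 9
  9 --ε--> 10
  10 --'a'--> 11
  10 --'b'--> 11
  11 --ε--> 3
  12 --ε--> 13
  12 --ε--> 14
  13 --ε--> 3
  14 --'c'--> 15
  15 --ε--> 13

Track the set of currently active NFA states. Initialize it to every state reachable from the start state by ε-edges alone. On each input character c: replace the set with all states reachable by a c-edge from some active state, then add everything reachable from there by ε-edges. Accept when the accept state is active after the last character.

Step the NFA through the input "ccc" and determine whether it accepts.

Answer: ACCEPT

Derivation:
S₀ = ε-closure({0}) = {0,1,2,3,4,12,13,14}
'c' @ 1: {1,2,3,4,12,13,14,15}  [accepting]
'c' @ 2: {1,2,3,4,12,13,14,15}  [accepting]
'c' @ 3: {1,2,3,4,12,13,14,15}  [accepting]
final: {1,2,3,4,12,13,14,15}; accept 1 in set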